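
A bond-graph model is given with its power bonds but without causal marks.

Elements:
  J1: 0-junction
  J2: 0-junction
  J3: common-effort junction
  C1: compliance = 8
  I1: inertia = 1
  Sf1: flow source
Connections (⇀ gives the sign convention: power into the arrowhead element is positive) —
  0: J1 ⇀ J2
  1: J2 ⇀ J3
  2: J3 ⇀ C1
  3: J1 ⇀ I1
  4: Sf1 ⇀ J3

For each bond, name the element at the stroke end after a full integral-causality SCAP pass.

bond 0 stroke→J1
bond 1 stroke→J2
bond 2 stroke→J3
bond 3 stroke→I1
bond 4 stroke→Sf1

β4 stroke→Sf1  (source Sf1 imposes f)
β2 stroke→J3  (C1 integral (e out))
β1 stroke→J2  (J3 effort already set via bond 2)
β0 stroke→J1  (J2 effort already set via bond 1)
β3 stroke→I1  (common-e at J1 fixed by 0)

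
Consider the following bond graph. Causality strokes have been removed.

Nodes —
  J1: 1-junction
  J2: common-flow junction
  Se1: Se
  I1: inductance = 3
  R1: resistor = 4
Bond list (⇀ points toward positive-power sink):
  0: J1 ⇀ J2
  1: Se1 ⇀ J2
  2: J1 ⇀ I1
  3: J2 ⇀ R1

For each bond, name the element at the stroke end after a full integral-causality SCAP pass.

#1 →J2  (Se1 fixes effort; stroke away)
#2 →I1  (prefer integral on I1)
#0 →J1  (1-jn J1 has f-setter on 2)
#3 →J2  (common-f at J2 fixed by 0)

#0 →J1
#1 →J2
#2 →I1
#3 →J2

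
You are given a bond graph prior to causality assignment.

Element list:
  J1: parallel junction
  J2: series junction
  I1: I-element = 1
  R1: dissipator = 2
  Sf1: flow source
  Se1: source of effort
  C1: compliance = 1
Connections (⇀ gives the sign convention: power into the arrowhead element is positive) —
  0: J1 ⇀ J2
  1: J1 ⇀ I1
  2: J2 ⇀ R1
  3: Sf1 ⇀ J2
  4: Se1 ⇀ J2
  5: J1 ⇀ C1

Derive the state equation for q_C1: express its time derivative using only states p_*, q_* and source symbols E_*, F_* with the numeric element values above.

#3 stroke at Sf1  (Sf1 fixes flow; stroke at Sf1)
#4 stroke at J2  (Se1 fixes effort; stroke away)
#0 stroke at J2  (J2 flow already set via bond 3)
#2 stroke at J2  (1-jn J2 has f-setter on 3)
#1 stroke at I1  (I1: I, integral causality)
#5 stroke at J1  (J1 needs exactly one e-in)

dq_C1/dt = -F_Sf1 - p_I1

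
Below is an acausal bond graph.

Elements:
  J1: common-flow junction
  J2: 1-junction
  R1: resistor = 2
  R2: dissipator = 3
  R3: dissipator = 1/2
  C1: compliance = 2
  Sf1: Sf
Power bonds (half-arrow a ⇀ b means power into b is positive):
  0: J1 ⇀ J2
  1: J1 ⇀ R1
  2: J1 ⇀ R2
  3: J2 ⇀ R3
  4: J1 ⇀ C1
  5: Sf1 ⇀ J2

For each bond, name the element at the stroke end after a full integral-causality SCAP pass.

bond 5 |Sf1  (source Sf1 imposes f)
bond 0 |J2  (J2 flow already set via bond 5)
bond 3 |J2  (common-f at J2 fixed by 5)
bond 1 |J1  (J1 flow already set via bond 0)
bond 2 |J1  (1-jn J1 has f-setter on 0)
bond 4 |J1  (J1: bond 0 brought flow, rest push out)

β0 |J2
β1 |J1
β2 |J1
β3 |J2
β4 |J1
β5 |Sf1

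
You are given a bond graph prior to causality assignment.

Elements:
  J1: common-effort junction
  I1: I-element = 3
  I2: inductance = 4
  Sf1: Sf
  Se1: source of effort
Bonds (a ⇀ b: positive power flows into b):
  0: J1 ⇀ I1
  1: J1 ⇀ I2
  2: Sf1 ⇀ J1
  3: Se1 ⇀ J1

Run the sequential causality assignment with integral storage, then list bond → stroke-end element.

#0 stroke→I1
#1 stroke→I2
#2 stroke→Sf1
#3 stroke→J1

b2 →Sf1  (Sf1 fixes flow; stroke at Sf1)
b3 →J1  (source Se1 imposes e)
b0 →I1  (common-e at J1 fixed by 3)
b1 →I2  (J1: bond 3 brought effort, rest push out)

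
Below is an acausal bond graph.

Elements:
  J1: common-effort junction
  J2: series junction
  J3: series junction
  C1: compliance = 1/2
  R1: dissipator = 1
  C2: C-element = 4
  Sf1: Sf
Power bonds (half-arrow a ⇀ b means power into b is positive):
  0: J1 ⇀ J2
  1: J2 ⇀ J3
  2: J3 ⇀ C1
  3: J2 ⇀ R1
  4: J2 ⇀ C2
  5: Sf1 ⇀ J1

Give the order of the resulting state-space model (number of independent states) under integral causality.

2  (C1, C2 all integral)

bond 5 stroke at Sf1  (Sf1 (Sf) sets flow on bond)
bond 0 stroke at J1  (only one effort-in slot at J1)
bond 1 stroke at J2  (J2 flow already set via bond 0)
bond 3 stroke at J2  (common-f at J2 fixed by 0)
bond 4 stroke at J2  (common-f at J2 fixed by 0)
bond 2 stroke at J3  (1-jn J3 has f-setter on 1)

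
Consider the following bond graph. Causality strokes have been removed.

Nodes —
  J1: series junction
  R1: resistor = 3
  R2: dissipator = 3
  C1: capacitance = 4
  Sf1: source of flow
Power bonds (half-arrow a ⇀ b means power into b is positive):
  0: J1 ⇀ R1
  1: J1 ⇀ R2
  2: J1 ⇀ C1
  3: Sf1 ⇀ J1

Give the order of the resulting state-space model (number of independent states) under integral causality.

1  (C1 all integral)

bond 3 stroke at Sf1  (Sf1: flow source, stroke at near end)
bond 0 stroke at J1  (J1: bond 3 brought flow, rest push out)
bond 1 stroke at J1  (J1: bond 3 brought flow, rest push out)
bond 2 stroke at J1  (1-jn J1 has f-setter on 3)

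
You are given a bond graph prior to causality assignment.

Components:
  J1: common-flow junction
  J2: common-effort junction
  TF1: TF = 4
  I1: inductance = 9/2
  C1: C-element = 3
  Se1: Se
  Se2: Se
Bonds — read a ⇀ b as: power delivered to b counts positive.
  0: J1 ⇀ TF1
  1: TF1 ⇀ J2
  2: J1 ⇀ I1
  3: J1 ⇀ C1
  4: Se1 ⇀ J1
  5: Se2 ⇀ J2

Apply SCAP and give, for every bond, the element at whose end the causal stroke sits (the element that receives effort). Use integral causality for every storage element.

b0 stroke at J1
b1 stroke at TF1
b2 stroke at I1
b3 stroke at J1
b4 stroke at J1
b5 stroke at J2

β4 |J1  (Se1: effort source, stroke at far end)
β5 |J2  (Se2 fixes effort; stroke away)
β1 |TF1  (0-jn J2 has e-setter on 5)
β0 |J1  (TF TF1: opposite of bond 1)
β2 |I1  (I1 integral (f out))
β3 |J1  (1-jn J1 has f-setter on 2)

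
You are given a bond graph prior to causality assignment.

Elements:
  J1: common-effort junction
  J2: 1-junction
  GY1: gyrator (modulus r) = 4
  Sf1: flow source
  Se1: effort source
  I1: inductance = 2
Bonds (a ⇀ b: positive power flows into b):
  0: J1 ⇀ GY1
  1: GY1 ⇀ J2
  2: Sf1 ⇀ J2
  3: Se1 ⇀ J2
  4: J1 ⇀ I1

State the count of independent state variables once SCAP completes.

1  (I1 all integral)

#2 |Sf1  (Sf1 (Sf) sets flow on bond)
#3 |J2  (Se1 (Se) sets effort on bond)
#1 |J2  (common-f at J2 fixed by 2)
#0 |J1  (through GY1, causality inverts; strokes same side of GY1)
#4 |I1  (common-e at J1 fixed by 0)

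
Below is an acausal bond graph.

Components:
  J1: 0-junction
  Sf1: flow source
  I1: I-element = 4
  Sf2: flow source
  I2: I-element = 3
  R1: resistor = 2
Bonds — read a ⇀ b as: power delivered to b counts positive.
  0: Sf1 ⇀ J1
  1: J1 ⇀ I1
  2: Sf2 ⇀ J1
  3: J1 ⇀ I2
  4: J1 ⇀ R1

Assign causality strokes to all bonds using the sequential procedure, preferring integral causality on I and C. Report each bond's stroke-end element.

#0 →Sf1
#1 →I1
#2 →Sf2
#3 →I2
#4 →J1

bond 0 stroke at Sf1  (Sf1 (Sf) sets flow on bond)
bond 2 stroke at Sf2  (Sf2: flow source, stroke at near end)
bond 1 stroke at I1  (I1 outputs flow p/I1)
bond 3 stroke at I2  (I2 outputs flow p/I2)
bond 4 stroke at J1  (J1: last free bond brings effort in)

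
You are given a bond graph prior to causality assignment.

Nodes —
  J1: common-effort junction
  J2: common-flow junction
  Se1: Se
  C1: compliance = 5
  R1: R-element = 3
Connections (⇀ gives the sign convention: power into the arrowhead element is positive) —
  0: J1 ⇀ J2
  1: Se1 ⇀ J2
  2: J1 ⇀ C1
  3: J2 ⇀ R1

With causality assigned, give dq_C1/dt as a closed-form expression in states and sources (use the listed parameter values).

bond 1 |J2  (Se1: effort source, stroke at far end)
bond 2 |J1  (C1 outputs effort q/C1)
bond 0 |J2  (common-e at J1 fixed by 2)
bond 3 |R1  (J2: last free bond brings flow in)

dq_C1/dt = -E_Se1/3 - q_C1/15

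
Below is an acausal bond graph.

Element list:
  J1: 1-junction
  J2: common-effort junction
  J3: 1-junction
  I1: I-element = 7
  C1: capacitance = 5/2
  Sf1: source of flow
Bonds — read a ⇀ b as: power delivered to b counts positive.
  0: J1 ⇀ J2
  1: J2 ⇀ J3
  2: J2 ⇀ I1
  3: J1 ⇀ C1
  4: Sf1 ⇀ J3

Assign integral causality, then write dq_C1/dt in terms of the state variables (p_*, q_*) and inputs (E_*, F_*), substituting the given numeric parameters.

β4 stroke at Sf1  (Sf1 (Sf) sets flow on bond)
β1 stroke at J3  (J3: bond 4 brought flow, rest push out)
β2 stroke at I1  (I1: I, integral causality)
β0 stroke at J2  (J2 needs exactly one e-in)
β3 stroke at J1  (1-jn J1 has f-setter on 0)

dq_C1/dt = F_Sf1 + p_I1/7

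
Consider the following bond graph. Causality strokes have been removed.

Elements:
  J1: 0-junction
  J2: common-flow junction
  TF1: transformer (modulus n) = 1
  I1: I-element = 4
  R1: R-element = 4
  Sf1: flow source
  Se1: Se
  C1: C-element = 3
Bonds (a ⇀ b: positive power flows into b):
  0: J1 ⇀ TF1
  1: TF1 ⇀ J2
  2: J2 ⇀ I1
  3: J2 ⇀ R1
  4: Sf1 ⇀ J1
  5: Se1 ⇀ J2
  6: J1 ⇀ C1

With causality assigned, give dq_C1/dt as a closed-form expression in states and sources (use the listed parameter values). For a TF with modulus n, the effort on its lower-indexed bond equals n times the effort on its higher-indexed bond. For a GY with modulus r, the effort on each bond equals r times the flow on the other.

β4 stroke→Sf1  (Sf1 (Sf) sets flow on bond)
β5 stroke→J2  (source Se1 imposes e)
β2 stroke→I1  (prefer integral on I1)
β1 stroke→J2  (J2: bond 2 brought flow, rest push out)
β3 stroke→J2  (1-jn J2 has f-setter on 2)
β0 stroke→TF1  (TF1 one-in-one-out from 1)
β6 stroke→J1  (closing 0-jn rule on J1)

dq_C1/dt = F_Sf1 - p_I1/4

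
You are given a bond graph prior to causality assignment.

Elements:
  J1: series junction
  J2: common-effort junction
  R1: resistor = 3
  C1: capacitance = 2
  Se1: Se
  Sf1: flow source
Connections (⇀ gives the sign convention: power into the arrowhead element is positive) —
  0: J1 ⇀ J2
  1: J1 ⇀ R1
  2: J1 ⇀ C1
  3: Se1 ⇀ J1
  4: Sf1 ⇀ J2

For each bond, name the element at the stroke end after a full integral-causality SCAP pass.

b3 stroke at J1  (Se1 fixes effort; stroke away)
b4 stroke at Sf1  (Sf1: flow source, stroke at near end)
b0 stroke at J2  (closing 0-jn rule on J2)
b1 stroke at J1  (1-jn J1 has f-setter on 0)
b2 stroke at J1  (1-jn J1 has f-setter on 0)

β0 →J2
β1 →J1
β2 →J1
β3 →J1
β4 →Sf1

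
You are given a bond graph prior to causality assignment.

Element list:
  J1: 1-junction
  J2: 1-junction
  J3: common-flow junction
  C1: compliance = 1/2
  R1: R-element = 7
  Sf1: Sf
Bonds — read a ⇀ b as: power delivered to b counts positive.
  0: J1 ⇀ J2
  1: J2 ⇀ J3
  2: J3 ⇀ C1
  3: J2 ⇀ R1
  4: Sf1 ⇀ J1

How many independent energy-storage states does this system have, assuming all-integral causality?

1  (C1 all integral)

#4 |Sf1  (Sf1 (Sf) sets flow on bond)
#0 |J1  (J1 flow already set via bond 4)
#1 |J2  (J2: bond 0 brought flow, rest push out)
#3 |J2  (J2 flow already set via bond 0)
#2 |J3  (J3: bond 1 brought flow, rest push out)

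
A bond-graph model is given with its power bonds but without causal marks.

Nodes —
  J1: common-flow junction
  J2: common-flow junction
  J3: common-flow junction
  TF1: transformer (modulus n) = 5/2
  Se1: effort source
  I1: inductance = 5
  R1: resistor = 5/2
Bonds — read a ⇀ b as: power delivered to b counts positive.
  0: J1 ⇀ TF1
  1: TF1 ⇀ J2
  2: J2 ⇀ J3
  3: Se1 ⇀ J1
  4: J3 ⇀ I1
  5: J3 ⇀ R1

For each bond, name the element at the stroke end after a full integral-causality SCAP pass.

β0 |TF1
β1 |J2
β2 |J3
β3 |J1
β4 |I1
β5 |J3

bond 3 stroke→J1  (Se1 fixes effort; stroke away)
bond 0 stroke→TF1  (only one flow-in slot at J1)
bond 1 stroke→J2  (TF TF1: opposite of bond 0)
bond 2 stroke→J3  (J2 needs exactly one f-in)
bond 4 stroke→I1  (I1 integral (f out))
bond 5 stroke→J3  (common-f at J3 fixed by 4)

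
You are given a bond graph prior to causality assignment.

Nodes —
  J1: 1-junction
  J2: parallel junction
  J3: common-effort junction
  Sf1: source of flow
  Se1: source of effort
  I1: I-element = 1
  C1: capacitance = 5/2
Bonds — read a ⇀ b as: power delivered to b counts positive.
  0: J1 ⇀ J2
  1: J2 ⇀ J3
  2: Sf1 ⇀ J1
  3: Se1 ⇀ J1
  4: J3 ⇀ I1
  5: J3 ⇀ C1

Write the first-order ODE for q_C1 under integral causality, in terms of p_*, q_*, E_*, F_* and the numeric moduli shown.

dq_C1/dt = F_Sf1 - p_I1

bond 2 stroke→Sf1  (source Sf1 imposes f)
bond 3 stroke→J1  (source Se1 imposes e)
bond 0 stroke→J1  (1-jn J1 has f-setter on 2)
bond 1 stroke→J2  (J2 needs exactly one e-in)
bond 4 stroke→I1  (I1 outputs flow p/I1)
bond 5 stroke→J3  (only one effort-in slot at J3)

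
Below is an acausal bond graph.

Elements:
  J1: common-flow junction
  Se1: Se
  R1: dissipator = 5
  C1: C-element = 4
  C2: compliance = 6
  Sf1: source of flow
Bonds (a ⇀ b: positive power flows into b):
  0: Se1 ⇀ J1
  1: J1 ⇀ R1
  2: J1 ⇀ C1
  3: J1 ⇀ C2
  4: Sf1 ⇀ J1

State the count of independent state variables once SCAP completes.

bond 0 stroke at J1  (source Se1 imposes e)
bond 4 stroke at Sf1  (source Sf1 imposes f)
bond 1 stroke at J1  (J1: bond 4 brought flow, rest push out)
bond 2 stroke at J1  (common-f at J1 fixed by 4)
bond 3 stroke at J1  (J1 flow already set via bond 4)

2  (C1, C2 all integral)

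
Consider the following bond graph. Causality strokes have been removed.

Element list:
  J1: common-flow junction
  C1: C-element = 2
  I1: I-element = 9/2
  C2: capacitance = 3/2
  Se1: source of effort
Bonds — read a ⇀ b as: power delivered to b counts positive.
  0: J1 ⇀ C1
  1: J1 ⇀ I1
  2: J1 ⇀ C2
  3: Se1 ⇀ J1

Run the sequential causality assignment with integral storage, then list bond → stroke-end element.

β0 stroke at J1
β1 stroke at I1
β2 stroke at J1
β3 stroke at J1

b3 |J1  (Se1 (Se) sets effort on bond)
b0 |J1  (prefer integral on C1)
b1 |I1  (I1 integral (f out))
b2 |J1  (J1 flow already set via bond 1)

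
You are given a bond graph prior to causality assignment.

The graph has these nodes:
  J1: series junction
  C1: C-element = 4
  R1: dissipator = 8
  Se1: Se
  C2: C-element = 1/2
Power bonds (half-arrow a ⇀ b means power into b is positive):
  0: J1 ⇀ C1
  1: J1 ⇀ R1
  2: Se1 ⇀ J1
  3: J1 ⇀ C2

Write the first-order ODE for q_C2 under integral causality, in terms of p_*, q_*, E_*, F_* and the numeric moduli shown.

dq_C2/dt = E_Se1/8 - q_C1/32 - q_C2/4

β2 →J1  (source Se1 imposes e)
β0 →J1  (C1 integral (e out))
β3 →J1  (prefer integral on C2)
β1 →R1  (closing 1-jn rule on J1)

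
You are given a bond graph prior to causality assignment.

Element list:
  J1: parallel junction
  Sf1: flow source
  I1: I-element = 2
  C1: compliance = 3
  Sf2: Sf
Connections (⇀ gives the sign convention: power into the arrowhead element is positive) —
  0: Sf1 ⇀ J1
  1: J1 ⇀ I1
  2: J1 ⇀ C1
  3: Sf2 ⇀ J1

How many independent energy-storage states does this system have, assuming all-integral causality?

2  (C1, I1 all integral)

bond 0 stroke→Sf1  (source Sf1 imposes f)
bond 3 stroke→Sf2  (Sf2: flow source, stroke at near end)
bond 1 stroke→I1  (I1 outputs flow p/I1)
bond 2 stroke→J1  (closing 0-jn rule on J1)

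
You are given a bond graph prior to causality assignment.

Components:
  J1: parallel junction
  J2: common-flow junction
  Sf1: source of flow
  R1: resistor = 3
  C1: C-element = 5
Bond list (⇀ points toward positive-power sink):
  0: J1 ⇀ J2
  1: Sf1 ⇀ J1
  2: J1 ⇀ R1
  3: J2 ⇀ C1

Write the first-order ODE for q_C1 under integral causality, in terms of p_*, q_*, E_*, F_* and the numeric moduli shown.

dq_C1/dt = F_Sf1 - q_C1/15

#1 stroke→Sf1  (Sf1 fixes flow; stroke at Sf1)
#3 stroke→J2  (prefer integral on C1)
#0 stroke→J1  (closing 1-jn rule on J2)
#2 stroke→R1  (J1 effort already set via bond 0)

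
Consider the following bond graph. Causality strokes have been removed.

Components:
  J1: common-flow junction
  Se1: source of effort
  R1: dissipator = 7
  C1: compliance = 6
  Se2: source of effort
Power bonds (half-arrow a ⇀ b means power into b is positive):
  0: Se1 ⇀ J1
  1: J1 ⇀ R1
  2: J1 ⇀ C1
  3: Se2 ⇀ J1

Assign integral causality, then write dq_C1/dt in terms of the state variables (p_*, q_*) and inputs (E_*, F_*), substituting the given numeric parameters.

#0 →J1  (Se1 fixes effort; stroke away)
#3 →J1  (source Se2 imposes e)
#2 →J1  (prefer integral on C1)
#1 →R1  (J1: last free bond brings flow in)

dq_C1/dt = E_Se1/7 + E_Se2/7 - q_C1/42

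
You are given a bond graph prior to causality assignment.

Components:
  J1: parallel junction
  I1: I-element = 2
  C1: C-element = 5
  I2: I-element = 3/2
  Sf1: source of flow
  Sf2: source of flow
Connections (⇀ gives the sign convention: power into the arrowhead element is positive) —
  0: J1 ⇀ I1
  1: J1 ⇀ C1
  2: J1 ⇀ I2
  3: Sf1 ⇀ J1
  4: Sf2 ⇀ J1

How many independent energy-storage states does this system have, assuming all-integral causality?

bond 3 |Sf1  (Sf1: flow source, stroke at near end)
bond 4 |Sf2  (source Sf2 imposes f)
bond 0 |I1  (prefer integral on I1)
bond 1 |J1  (C1 outputs effort q/C1)
bond 2 |I2  (J1 effort already set via bond 1)

3  (C1, I1, I2 all integral)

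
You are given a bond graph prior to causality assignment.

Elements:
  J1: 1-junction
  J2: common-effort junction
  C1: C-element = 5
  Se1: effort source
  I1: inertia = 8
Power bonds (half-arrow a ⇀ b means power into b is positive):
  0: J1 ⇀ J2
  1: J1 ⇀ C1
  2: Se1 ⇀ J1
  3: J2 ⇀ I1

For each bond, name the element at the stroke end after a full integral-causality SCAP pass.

#2 stroke→J1  (Se1: effort source, stroke at far end)
#1 stroke→J1  (prefer integral on C1)
#0 stroke→J2  (closing 1-jn rule on J1)
#3 stroke→I1  (0-jn J2 has e-setter on 0)

b0 stroke→J2
b1 stroke→J1
b2 stroke→J1
b3 stroke→I1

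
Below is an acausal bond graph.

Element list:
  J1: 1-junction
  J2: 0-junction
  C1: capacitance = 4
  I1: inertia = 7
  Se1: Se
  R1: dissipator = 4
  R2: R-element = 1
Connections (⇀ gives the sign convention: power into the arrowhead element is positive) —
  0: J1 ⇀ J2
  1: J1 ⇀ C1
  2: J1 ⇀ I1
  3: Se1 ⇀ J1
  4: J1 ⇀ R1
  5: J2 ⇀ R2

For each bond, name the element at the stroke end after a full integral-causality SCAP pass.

β0 stroke→J1
β1 stroke→J1
β2 stroke→I1
β3 stroke→J1
β4 stroke→J1
β5 stroke→J2

#3 →J1  (Se1 (Se) sets effort on bond)
#1 →J1  (C1: C, integral causality)
#2 →I1  (I1 outputs flow p/I1)
#0 →J1  (J1: bond 2 brought flow, rest push out)
#4 →J1  (J1: bond 2 brought flow, rest push out)
#5 →J2  (J2: last free bond brings effort in)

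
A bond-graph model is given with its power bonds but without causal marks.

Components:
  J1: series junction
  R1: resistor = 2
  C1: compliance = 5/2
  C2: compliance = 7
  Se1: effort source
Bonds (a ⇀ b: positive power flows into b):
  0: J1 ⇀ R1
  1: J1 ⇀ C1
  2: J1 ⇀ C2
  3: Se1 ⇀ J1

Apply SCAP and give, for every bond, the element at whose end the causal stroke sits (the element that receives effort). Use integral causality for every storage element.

b3 stroke at J1  (Se1 (Se) sets effort on bond)
b1 stroke at J1  (C1 integral (e out))
b2 stroke at J1  (prefer integral on C2)
b0 stroke at R1  (closing 1-jn rule on J1)

β0 |R1
β1 |J1
β2 |J1
β3 |J1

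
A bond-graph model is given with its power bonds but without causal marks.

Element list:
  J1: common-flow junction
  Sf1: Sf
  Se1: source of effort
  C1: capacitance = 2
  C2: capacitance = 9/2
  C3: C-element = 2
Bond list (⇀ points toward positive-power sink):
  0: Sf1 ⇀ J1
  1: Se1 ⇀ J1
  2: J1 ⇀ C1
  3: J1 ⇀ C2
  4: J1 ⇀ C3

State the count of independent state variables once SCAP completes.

β0 |Sf1  (Sf1 (Sf) sets flow on bond)
β1 |J1  (Se1 fixes effort; stroke away)
β2 |J1  (common-f at J1 fixed by 0)
β3 |J1  (1-jn J1 has f-setter on 0)
β4 |J1  (common-f at J1 fixed by 0)

3  (C1, C2, C3 all integral)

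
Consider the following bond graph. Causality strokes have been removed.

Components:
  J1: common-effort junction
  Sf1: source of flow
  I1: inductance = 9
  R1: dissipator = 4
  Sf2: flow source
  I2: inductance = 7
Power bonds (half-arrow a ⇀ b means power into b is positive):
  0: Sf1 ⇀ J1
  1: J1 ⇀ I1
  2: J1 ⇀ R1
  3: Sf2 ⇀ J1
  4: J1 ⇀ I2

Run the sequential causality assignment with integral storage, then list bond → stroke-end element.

β0 |Sf1
β1 |I1
β2 |J1
β3 |Sf2
β4 |I2

#0 →Sf1  (source Sf1 imposes f)
#3 →Sf2  (Sf2 fixes flow; stroke at Sf2)
#1 →I1  (I1 integral (f out))
#4 →I2  (I2 integral (f out))
#2 →J1  (closing 0-jn rule on J1)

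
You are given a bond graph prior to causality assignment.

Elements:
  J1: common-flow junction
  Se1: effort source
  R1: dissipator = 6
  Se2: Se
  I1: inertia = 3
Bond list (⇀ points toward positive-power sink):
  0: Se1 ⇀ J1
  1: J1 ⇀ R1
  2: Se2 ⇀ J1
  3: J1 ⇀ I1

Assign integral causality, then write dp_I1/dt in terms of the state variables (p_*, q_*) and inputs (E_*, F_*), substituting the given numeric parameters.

#0 stroke at J1  (Se1 fixes effort; stroke away)
#2 stroke at J1  (Se2 (Se) sets effort on bond)
#3 stroke at I1  (I1 outputs flow p/I1)
#1 stroke at J1  (J1: bond 3 brought flow, rest push out)

dp_I1/dt = E_Se1 + E_Se2 - 2*p_I1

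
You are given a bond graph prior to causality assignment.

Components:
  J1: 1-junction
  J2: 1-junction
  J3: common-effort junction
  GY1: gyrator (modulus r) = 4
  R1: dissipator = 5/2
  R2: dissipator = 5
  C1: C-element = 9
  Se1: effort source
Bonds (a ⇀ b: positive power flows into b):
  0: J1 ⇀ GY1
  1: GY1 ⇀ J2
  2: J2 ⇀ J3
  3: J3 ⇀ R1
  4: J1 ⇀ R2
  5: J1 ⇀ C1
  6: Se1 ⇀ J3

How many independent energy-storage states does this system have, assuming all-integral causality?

b6 →J3  (Se1 fixes effort; stroke away)
b2 →J2  (common-e at J3 fixed by 6)
b3 →R1  (common-e at J3 fixed by 6)
b1 →GY1  (J2 needs exactly one f-in)
b0 →GY1  (GY1 both-in/both-out from 1)
b4 →J1  (J1 flow already set via bond 0)
b5 →J1  (J1 flow already set via bond 0)

1  (C1 all integral)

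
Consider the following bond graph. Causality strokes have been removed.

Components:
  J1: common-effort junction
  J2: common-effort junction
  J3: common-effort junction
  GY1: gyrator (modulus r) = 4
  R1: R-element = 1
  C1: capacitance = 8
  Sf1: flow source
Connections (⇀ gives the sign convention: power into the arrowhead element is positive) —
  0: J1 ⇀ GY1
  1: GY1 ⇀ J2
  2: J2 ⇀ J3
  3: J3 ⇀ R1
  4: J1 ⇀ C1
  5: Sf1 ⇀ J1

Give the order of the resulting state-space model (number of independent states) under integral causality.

bond 5 stroke→Sf1  (Sf1 fixes flow; stroke at Sf1)
bond 4 stroke→J1  (C1 outputs effort q/C1)
bond 0 stroke→GY1  (common-e at J1 fixed by 4)
bond 1 stroke→GY1  (through GY1, causality inverts; strokes same side of GY1)
bond 2 stroke→J2  (J2: last free bond brings effort in)
bond 3 stroke→J3  (only one effort-in slot at J3)

1  (C1 all integral)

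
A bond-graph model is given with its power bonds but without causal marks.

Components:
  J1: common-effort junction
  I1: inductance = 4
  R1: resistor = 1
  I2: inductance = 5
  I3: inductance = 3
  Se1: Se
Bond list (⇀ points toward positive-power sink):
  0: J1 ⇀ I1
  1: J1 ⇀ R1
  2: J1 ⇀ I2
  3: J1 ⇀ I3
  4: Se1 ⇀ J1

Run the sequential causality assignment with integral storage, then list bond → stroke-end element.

bond 0 stroke→I1
bond 1 stroke→R1
bond 2 stroke→I2
bond 3 stroke→I3
bond 4 stroke→J1

#4 |J1  (source Se1 imposes e)
#0 |I1  (J1: bond 4 brought effort, rest push out)
#1 |R1  (0-jn J1 has e-setter on 4)
#2 |I2  (J1 effort already set via bond 4)
#3 |I3  (J1: bond 4 brought effort, rest push out)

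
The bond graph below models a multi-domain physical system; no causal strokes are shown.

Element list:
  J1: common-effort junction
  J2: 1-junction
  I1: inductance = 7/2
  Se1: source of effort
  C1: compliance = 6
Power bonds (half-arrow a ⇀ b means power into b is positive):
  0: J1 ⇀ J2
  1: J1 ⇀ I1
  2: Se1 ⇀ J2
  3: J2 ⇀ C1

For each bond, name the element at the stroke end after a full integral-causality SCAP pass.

#2 stroke at J2  (Se1: effort source, stroke at far end)
#1 stroke at I1  (I1 outputs flow p/I1)
#0 stroke at J1  (closing 0-jn rule on J1)
#3 stroke at J2  (J2: bond 0 brought flow, rest push out)

#0 →J1
#1 →I1
#2 →J2
#3 →J2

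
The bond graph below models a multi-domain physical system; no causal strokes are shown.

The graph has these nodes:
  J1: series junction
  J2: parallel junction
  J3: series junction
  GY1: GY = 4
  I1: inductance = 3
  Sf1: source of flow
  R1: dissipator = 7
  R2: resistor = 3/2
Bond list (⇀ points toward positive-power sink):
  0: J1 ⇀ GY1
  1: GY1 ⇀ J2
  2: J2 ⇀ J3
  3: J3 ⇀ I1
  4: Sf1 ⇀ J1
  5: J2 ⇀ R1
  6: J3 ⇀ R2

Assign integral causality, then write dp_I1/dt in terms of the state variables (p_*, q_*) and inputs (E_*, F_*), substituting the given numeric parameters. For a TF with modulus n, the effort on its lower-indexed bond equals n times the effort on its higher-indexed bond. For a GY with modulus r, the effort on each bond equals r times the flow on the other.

b4 stroke→Sf1  (source Sf1 imposes f)
b0 stroke→J1  (common-f at J1 fixed by 4)
b1 stroke→J2  (GY GY1: same side as bond 0)
b2 stroke→J3  (0-jn J2 has e-setter on 1)
b5 stroke→R1  (J2: bond 1 brought effort, rest push out)
b3 stroke→I1  (I1 outputs flow p/I1)
b6 stroke→J3  (J3 flow already set via bond 3)

dp_I1/dt = 4*F_Sf1 - p_I1/2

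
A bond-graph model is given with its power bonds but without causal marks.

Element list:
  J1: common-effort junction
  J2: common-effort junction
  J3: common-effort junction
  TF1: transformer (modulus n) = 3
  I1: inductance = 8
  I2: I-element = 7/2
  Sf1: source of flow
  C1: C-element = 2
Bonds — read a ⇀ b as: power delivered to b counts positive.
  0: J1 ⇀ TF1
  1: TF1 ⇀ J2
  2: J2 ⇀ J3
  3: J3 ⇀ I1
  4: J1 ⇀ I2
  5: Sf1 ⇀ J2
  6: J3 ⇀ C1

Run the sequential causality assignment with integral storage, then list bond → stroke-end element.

#5 |Sf1  (Sf1 (Sf) sets flow on bond)
#3 |I1  (I1 integral (f out))
#4 |I2  (I2: I, integral causality)
#0 |J1  (only one effort-in slot at J1)
#1 |TF1  (TF1: transformer flips bond 0)
#2 |J2  (J2: last free bond brings effort in)
#6 |J3  (only one effort-in slot at J3)

b0 stroke at J1
b1 stroke at TF1
b2 stroke at J2
b3 stroke at I1
b4 stroke at I2
b5 stroke at Sf1
b6 stroke at J3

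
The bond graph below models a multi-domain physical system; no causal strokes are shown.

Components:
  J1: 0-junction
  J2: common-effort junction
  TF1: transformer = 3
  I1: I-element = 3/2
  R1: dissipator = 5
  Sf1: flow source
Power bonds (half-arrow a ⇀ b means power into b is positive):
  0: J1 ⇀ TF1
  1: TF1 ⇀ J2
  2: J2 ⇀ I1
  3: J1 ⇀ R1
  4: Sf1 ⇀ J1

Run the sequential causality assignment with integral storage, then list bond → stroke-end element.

#0 stroke→TF1
#1 stroke→J2
#2 stroke→I1
#3 stroke→J1
#4 stroke→Sf1

b4 →Sf1  (Sf1: flow source, stroke at near end)
b2 →I1  (I1: I, integral causality)
b1 →J2  (only one effort-in slot at J2)
b0 →TF1  (through TF1, causality passes straight; one stroke at TF1)
b3 →J1  (J1: last free bond brings effort in)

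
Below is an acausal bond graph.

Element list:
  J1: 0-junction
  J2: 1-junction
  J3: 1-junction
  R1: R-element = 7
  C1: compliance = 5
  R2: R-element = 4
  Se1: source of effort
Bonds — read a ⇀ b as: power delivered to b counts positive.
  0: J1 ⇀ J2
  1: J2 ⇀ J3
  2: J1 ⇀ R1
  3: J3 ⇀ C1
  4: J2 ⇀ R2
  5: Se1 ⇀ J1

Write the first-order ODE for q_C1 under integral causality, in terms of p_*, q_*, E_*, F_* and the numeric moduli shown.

dq_C1/dt = E_Se1/4 - q_C1/20

#5 stroke→J1  (Se1 fixes effort; stroke away)
#0 stroke→J2  (0-jn J1 has e-setter on 5)
#2 stroke→R1  (J1: bond 5 brought effort, rest push out)
#3 stroke→J3  (C1 outputs effort q/C1)
#1 stroke→J2  (closing 1-jn rule on J3)
#4 stroke→R2  (closing 1-jn rule on J2)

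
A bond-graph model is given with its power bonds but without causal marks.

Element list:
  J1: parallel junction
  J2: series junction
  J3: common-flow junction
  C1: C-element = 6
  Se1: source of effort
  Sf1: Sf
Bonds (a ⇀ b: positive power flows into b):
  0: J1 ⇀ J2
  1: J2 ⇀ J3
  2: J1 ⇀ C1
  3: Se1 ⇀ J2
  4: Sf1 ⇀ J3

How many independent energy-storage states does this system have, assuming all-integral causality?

1  (C1 all integral)

β3 stroke→J2  (Se1: effort source, stroke at far end)
β4 stroke→Sf1  (Sf1 fixes flow; stroke at Sf1)
β1 stroke→J3  (J3: bond 4 brought flow, rest push out)
β0 stroke→J2  (J2: bond 1 brought flow, rest push out)
β2 stroke→J1  (J1 needs exactly one e-in)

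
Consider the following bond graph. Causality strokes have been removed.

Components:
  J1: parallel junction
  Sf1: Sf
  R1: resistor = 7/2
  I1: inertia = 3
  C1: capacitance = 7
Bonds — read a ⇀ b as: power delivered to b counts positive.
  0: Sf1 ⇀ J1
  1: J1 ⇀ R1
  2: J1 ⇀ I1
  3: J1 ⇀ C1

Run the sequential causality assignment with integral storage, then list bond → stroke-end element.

β0 stroke→Sf1
β1 stroke→R1
β2 stroke→I1
β3 stroke→J1

β0 stroke→Sf1  (Sf1: flow source, stroke at near end)
β2 stroke→I1  (I1 outputs flow p/I1)
β3 stroke→J1  (C1 outputs effort q/C1)
β1 stroke→R1  (J1 effort already set via bond 3)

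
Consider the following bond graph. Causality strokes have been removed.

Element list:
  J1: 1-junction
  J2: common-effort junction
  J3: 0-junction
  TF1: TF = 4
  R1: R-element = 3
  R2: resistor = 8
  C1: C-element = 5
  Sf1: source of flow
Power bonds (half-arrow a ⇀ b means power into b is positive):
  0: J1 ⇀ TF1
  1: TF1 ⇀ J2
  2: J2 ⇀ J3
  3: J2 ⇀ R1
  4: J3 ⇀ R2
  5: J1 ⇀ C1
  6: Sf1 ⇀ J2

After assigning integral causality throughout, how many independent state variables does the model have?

1  (C1 all integral)

#6 →Sf1  (Sf1 (Sf) sets flow on bond)
#5 →J1  (C1: C, integral causality)
#0 →TF1  (only one flow-in slot at J1)
#1 →J2  (TF1 one-in-one-out from 0)
#2 →J3  (common-e at J2 fixed by 1)
#3 →R1  (J2 effort already set via bond 1)
#4 →R2  (0-jn J3 has e-setter on 2)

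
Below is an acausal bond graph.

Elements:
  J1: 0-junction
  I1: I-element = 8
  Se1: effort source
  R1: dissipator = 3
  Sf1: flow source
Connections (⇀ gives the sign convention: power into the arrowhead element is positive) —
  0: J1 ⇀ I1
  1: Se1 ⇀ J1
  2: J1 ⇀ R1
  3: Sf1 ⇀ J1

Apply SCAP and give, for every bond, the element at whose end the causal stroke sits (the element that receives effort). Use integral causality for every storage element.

β0 →I1
β1 →J1
β2 →R1
β3 →Sf1

#1 |J1  (Se1 (Se) sets effort on bond)
#3 |Sf1  (Sf1 (Sf) sets flow on bond)
#0 |I1  (0-jn J1 has e-setter on 1)
#2 |R1  (common-e at J1 fixed by 1)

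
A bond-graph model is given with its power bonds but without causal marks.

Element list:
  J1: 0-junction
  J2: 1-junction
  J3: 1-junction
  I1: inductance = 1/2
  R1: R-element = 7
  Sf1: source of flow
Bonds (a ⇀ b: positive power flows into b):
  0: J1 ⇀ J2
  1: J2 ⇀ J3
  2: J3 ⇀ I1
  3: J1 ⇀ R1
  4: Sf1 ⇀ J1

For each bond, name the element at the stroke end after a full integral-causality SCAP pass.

#0 stroke→J2
#1 stroke→J3
#2 stroke→I1
#3 stroke→J1
#4 stroke→Sf1

b4 stroke→Sf1  (source Sf1 imposes f)
b2 stroke→I1  (I1 integral (f out))
b1 stroke→J3  (1-jn J3 has f-setter on 2)
b0 stroke→J2  (common-f at J2 fixed by 1)
b3 stroke→J1  (J1: last free bond brings effort in)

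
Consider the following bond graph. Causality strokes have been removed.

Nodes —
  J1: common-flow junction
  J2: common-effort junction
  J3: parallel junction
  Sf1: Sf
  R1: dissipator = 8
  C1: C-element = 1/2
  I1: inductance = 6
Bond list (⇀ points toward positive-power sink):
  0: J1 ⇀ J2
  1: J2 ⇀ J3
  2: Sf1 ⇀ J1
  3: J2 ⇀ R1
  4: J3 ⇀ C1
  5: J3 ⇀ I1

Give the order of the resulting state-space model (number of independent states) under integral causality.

bond 2 stroke at Sf1  (source Sf1 imposes f)
bond 0 stroke at J1  (common-f at J1 fixed by 2)
bond 4 stroke at J3  (C1: C, integral causality)
bond 1 stroke at J2  (0-jn J3 has e-setter on 4)
bond 5 stroke at I1  (0-jn J3 has e-setter on 4)
bond 3 stroke at R1  (J2: bond 1 brought effort, rest push out)

2  (C1, I1 all integral)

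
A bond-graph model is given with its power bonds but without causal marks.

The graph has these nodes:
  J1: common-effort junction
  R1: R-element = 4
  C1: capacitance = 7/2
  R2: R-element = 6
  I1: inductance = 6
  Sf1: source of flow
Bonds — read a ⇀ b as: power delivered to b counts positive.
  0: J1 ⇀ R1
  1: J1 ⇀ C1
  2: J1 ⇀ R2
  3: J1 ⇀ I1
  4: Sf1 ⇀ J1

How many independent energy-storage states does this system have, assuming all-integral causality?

bond 4 stroke at Sf1  (source Sf1 imposes f)
bond 1 stroke at J1  (C1 integral (e out))
bond 0 stroke at R1  (J1: bond 1 brought effort, rest push out)
bond 2 stroke at R2  (J1: bond 1 brought effort, rest push out)
bond 3 stroke at I1  (0-jn J1 has e-setter on 1)

2  (C1, I1 all integral)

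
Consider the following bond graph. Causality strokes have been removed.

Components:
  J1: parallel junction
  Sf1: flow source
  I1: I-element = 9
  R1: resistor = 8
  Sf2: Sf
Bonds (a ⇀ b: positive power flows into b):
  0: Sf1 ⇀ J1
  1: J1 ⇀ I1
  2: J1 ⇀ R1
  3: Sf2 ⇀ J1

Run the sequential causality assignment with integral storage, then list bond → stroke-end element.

b0 →Sf1
b1 →I1
b2 →J1
b3 →Sf2

#0 stroke at Sf1  (Sf1 (Sf) sets flow on bond)
#3 stroke at Sf2  (source Sf2 imposes f)
#1 stroke at I1  (I1 integral (f out))
#2 stroke at J1  (only one effort-in slot at J1)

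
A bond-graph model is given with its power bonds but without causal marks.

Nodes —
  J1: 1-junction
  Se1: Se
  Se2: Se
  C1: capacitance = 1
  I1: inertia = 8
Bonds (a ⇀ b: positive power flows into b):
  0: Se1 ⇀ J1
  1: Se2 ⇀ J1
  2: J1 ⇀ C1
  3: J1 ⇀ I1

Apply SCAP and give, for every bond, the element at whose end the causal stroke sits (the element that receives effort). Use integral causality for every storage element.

#0 |J1
#1 |J1
#2 |J1
#3 |I1

b0 stroke→J1  (Se1: effort source, stroke at far end)
b1 stroke→J1  (Se2: effort source, stroke at far end)
b2 stroke→J1  (C1 integral (e out))
b3 stroke→I1  (only one flow-in slot at J1)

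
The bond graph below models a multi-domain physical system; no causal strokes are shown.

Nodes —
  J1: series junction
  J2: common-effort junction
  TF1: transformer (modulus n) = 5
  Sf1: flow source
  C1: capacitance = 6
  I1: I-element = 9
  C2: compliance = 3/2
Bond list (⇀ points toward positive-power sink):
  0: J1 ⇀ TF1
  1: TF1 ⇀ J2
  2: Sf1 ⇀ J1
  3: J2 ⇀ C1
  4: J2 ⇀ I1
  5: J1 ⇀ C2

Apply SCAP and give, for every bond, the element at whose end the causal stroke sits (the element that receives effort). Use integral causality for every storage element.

#0 stroke→J1
#1 stroke→TF1
#2 stroke→Sf1
#3 stroke→J2
#4 stroke→I1
#5 stroke→J1

b2 →Sf1  (source Sf1 imposes f)
b0 →J1  (J1: bond 2 brought flow, rest push out)
b5 →J1  (J1 flow already set via bond 2)
b1 →TF1  (TF1: transformer flips bond 0)
b3 →J2  (C1 outputs effort q/C1)
b4 →I1  (common-e at J2 fixed by 3)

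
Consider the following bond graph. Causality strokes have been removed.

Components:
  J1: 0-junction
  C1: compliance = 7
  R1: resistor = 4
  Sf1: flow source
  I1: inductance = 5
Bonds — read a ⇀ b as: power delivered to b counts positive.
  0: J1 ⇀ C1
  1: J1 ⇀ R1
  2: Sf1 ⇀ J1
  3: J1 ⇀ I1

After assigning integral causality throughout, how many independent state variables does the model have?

bond 2 stroke at Sf1  (Sf1: flow source, stroke at near end)
bond 0 stroke at J1  (prefer integral on C1)
bond 1 stroke at R1  (J1 effort already set via bond 0)
bond 3 stroke at I1  (0-jn J1 has e-setter on 0)

2  (C1, I1 all integral)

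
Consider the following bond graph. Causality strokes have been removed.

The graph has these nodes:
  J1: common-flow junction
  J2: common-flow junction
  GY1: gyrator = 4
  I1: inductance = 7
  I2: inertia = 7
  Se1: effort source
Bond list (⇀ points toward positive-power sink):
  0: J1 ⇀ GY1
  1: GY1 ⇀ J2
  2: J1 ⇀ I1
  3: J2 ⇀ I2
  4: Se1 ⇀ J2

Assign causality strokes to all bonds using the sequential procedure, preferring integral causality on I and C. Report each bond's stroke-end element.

b0 →J1
b1 →J2
b2 →I1
b3 →I2
b4 →J2

b4 stroke at J2  (Se1 fixes effort; stroke away)
b2 stroke at I1  (prefer integral on I1)
b0 stroke at J1  (1-jn J1 has f-setter on 2)
b1 stroke at J2  (GY GY1: same side as bond 0)
b3 stroke at I2  (J2 needs exactly one f-in)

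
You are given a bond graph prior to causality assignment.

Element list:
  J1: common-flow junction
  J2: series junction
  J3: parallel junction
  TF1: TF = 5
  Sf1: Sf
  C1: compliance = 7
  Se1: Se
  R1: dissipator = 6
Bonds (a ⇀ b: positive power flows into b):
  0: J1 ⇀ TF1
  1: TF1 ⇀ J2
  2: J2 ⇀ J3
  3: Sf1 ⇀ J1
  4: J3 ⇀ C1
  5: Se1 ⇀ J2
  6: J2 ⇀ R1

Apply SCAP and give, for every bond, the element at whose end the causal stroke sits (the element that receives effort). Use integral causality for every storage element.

b0 →J1
b1 →TF1
b2 →J2
b3 →Sf1
b4 →J3
b5 →J2
b6 →J2

b3 stroke at Sf1  (Sf1 fixes flow; stroke at Sf1)
b5 stroke at J2  (Se1: effort source, stroke at far end)
b0 stroke at J1  (common-f at J1 fixed by 3)
b1 stroke at TF1  (through TF1, causality passes straight; one stroke at TF1)
b2 stroke at J2  (common-f at J2 fixed by 1)
b6 stroke at J2  (1-jn J2 has f-setter on 1)
b4 stroke at J3  (closing 0-jn rule on J3)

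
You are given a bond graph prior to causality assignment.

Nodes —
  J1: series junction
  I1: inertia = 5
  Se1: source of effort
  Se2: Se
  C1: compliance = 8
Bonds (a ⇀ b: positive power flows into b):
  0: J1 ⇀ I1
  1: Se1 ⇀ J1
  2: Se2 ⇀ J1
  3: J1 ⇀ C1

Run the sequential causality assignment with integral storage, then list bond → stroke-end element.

#1 →J1  (Se1 fixes effort; stroke away)
#2 →J1  (Se2: effort source, stroke at far end)
#0 →I1  (I1 integral (f out))
#3 →J1  (J1: bond 0 brought flow, rest push out)

β0 →I1
β1 →J1
β2 →J1
β3 →J1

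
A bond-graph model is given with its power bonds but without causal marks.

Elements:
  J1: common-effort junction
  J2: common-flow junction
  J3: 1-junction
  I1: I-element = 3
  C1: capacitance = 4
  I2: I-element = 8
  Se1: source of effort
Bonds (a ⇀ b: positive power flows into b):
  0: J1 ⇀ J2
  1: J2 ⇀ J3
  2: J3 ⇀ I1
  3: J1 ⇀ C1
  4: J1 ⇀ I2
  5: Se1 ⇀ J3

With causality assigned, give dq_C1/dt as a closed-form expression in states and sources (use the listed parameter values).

bond 5 stroke at J3  (Se1 fixes effort; stroke away)
bond 2 stroke at I1  (I1 outputs flow p/I1)
bond 1 stroke at J3  (1-jn J3 has f-setter on 2)
bond 0 stroke at J2  (J2 flow already set via bond 1)
bond 3 stroke at J1  (C1: C, integral causality)
bond 4 stroke at I2  (J1 effort already set via bond 3)

dq_C1/dt = -p_I1/3 - p_I2/8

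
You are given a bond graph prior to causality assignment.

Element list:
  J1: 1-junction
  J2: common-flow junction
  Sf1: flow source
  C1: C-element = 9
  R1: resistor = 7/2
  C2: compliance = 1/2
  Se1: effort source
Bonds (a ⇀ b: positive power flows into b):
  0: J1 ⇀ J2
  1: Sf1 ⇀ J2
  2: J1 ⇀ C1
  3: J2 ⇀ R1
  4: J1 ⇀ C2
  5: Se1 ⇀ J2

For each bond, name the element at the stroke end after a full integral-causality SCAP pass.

b0 |J2
b1 |Sf1
b2 |J1
b3 |J2
b4 |J1
b5 |J2

bond 1 |Sf1  (source Sf1 imposes f)
bond 5 |J2  (Se1: effort source, stroke at far end)
bond 0 |J2  (1-jn J2 has f-setter on 1)
bond 3 |J2  (common-f at J2 fixed by 1)
bond 2 |J1  (1-jn J1 has f-setter on 0)
bond 4 |J1  (J1 flow already set via bond 0)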